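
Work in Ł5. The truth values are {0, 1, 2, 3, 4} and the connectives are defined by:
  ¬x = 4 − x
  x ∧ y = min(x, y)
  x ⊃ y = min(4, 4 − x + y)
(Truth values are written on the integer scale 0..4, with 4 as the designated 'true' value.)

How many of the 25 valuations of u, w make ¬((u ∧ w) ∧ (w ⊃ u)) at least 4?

9

value 4: 9 assignments (counts)
value 3: 7 assignments
value 2: 5 assignments
value 1: 3 assignments
value 0: 1 assignment
So 9 of the 25 assignments meet the threshold.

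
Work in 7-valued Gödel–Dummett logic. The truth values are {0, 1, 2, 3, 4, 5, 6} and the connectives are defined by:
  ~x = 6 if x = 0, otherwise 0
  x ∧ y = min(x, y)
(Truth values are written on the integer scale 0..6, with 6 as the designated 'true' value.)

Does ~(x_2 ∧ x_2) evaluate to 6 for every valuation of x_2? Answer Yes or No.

Counterexample: take x_2 = 1.
x_2 ∧ x_2 = 1 ∧ 1 = 1
~(x_2 ∧ x_2) = ~1 = 0
This gives 0 ≠ 6.

No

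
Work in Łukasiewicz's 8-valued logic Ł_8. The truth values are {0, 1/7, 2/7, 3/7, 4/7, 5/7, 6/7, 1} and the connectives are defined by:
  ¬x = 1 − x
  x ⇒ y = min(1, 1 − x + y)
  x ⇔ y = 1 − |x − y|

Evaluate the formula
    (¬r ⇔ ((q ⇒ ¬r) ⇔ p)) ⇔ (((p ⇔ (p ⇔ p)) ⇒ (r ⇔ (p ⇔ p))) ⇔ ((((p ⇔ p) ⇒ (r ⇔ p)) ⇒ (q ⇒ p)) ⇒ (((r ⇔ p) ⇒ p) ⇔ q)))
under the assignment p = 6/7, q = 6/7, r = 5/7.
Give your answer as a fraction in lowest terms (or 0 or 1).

5/7

¬r = ¬5/7 = 2/7
¬r = ¬5/7 = 2/7
q ⇒ ¬r = 6/7 ⇒ 2/7 = 3/7
(q ⇒ ¬r) ⇔ p = 3/7 ⇔ 6/7 = 4/7
¬r ⇔ ((q ⇒ ¬r) ⇔ p) = 2/7 ⇔ 4/7 = 5/7
p ⇔ p = 6/7 ⇔ 6/7 = 1
p ⇔ (p ⇔ p) = 6/7 ⇔ 1 = 6/7
p ⇔ p = 6/7 ⇔ 6/7 = 1
r ⇔ (p ⇔ p) = 5/7 ⇔ 1 = 5/7
(p ⇔ (p ⇔ p)) ⇒ (r ⇔ (p ⇔ p)) = 6/7 ⇒ 5/7 = 6/7
p ⇔ p = 6/7 ⇔ 6/7 = 1
r ⇔ p = 5/7 ⇔ 6/7 = 6/7
(p ⇔ p) ⇒ (r ⇔ p) = 1 ⇒ 6/7 = 6/7
q ⇒ p = 6/7 ⇒ 6/7 = 1
((p ⇔ p) ⇒ (r ⇔ p)) ⇒ (q ⇒ p) = 6/7 ⇒ 1 = 1
r ⇔ p = 5/7 ⇔ 6/7 = 6/7
(r ⇔ p) ⇒ p = 6/7 ⇒ 6/7 = 1
((r ⇔ p) ⇒ p) ⇔ q = 1 ⇔ 6/7 = 6/7
(((p ⇔ p) ⇒ (r ⇔ p)) ⇒ (q ⇒ p)) ⇒ (((r ⇔ p) ⇒ p) ⇔ q) = 1 ⇒ 6/7 = 6/7
((p ⇔ (p ⇔ p)) ⇒ (r ⇔ (p ⇔ p))) ⇔ ((((p ⇔ p) ⇒ (r ⇔ p)) ⇒ (q ⇒ p)) ⇒ (((r ⇔ p) ⇒ p) ⇔ q)) = 6/7 ⇔ 6/7 = 1
(¬r ⇔ ((q ⇒ ¬r) ⇔ p)) ⇔ (((p ⇔ (p ⇔ p)) ⇒ (r ⇔ (p ⇔ p))) ⇔ ((((p ⇔ p) ⇒ (r ⇔ p)) ⇒ (q ⇒ p)) ⇒ (((r ⇔ p) ⇒ p) ⇔ q))) = 5/7 ⇔ 1 = 5/7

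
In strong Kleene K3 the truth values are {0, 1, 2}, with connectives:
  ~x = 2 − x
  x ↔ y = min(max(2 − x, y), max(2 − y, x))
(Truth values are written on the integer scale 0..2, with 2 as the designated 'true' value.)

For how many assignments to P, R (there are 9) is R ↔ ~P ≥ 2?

2

P = 0, R = 0 ↦ 0  <
P = 0, R = 1 ↦ 1  <
P = 0, R = 2 ↦ 2  ≥
P = 1, R = 0 ↦ 1  <
P = 1, R = 1 ↦ 1  <
P = 1, R = 2 ↦ 1  <
P = 2, R = 0 ↦ 2  ≥
P = 2, R = 1 ↦ 1  <
P = 2, R = 2 ↦ 0  <
So 2 of the 9 assignments meet the threshold.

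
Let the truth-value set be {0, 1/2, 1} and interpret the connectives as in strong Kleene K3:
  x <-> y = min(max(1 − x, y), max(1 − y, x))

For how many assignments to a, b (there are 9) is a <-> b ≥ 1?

a = 0, b = 0 ↦ 1  ≥
a = 0, b = 1/2 ↦ 1/2  <
a = 0, b = 1 ↦ 0  <
a = 1/2, b = 0 ↦ 1/2  <
a = 1/2, b = 1/2 ↦ 1/2  <
a = 1/2, b = 1 ↦ 1/2  <
a = 1, b = 0 ↦ 0  <
a = 1, b = 1/2 ↦ 1/2  <
a = 1, b = 1 ↦ 1  ≥
So 2 of the 9 assignments meet the threshold.

2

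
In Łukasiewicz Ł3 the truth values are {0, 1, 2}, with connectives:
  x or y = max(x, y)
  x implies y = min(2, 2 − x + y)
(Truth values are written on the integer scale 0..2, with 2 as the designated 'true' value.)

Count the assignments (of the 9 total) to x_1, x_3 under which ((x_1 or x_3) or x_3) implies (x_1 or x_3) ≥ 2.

9

x_1 = 0, x_3 = 0 ↦ 2  ≥
x_1 = 0, x_3 = 1 ↦ 2  ≥
x_1 = 0, x_3 = 2 ↦ 2  ≥
x_1 = 1, x_3 = 0 ↦ 2  ≥
x_1 = 1, x_3 = 1 ↦ 2  ≥
x_1 = 1, x_3 = 2 ↦ 2  ≥
x_1 = 2, x_3 = 0 ↦ 2  ≥
x_1 = 2, x_3 = 1 ↦ 2  ≥
x_1 = 2, x_3 = 2 ↦ 2  ≥
So 9 of the 9 assignments meet the threshold.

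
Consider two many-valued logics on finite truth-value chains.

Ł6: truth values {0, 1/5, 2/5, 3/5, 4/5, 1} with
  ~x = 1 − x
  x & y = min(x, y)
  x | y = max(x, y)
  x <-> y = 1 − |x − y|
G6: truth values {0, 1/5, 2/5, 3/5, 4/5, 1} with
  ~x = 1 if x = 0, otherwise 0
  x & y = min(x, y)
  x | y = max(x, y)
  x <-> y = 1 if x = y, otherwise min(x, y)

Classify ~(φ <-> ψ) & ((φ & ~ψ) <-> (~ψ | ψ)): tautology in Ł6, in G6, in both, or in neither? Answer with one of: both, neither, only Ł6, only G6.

In Ł6: at φ = 0, ψ = 0 the value is 0 — not a tautology.
In G6: at φ = 0, ψ = 0 the value is 0 — not a tautology.

neither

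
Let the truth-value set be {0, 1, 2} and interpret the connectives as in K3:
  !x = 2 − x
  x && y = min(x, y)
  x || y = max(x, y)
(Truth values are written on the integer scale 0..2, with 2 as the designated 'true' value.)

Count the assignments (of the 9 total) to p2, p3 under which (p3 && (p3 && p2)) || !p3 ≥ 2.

4

p2 = 0, p3 = 0 ↦ 2  ≥
p2 = 0, p3 = 1 ↦ 1  <
p2 = 0, p3 = 2 ↦ 0  <
p2 = 1, p3 = 0 ↦ 2  ≥
p2 = 1, p3 = 1 ↦ 1  <
p2 = 1, p3 = 2 ↦ 1  <
p2 = 2, p3 = 0 ↦ 2  ≥
p2 = 2, p3 = 1 ↦ 1  <
p2 = 2, p3 = 2 ↦ 2  ≥
So 4 of the 9 assignments meet the threshold.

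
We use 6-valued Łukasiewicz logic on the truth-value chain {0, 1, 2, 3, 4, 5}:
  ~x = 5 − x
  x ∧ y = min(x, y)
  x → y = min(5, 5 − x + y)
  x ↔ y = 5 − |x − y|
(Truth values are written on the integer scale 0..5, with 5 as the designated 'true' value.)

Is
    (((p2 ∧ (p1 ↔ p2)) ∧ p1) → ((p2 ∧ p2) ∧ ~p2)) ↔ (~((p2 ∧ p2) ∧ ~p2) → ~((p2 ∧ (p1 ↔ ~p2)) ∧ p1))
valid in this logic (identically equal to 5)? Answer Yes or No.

No

Counterexample: take p1 = 3, p2 = 5.
p1 ↔ p2 = 3 ↔ 5 = 3
p2 ∧ (p1 ↔ p2) = 5 ∧ 3 = 3
(p2 ∧ (p1 ↔ p2)) ∧ p1 = 3 ∧ 3 = 3
p2 ∧ p2 = 5 ∧ 5 = 5
~p2 = ~5 = 0
(p2 ∧ p2) ∧ ~p2 = 5 ∧ 0 = 0
((p2 ∧ (p1 ↔ p2)) ∧ p1) → ((p2 ∧ p2) ∧ ~p2) = 3 → 0 = 2
p2 ∧ p2 = 5 ∧ 5 = 5
~p2 = ~5 = 0
(p2 ∧ p2) ∧ ~p2 = 5 ∧ 0 = 0
~((p2 ∧ p2) ∧ ~p2) = ~0 = 5
~p2 = ~5 = 0
p1 ↔ ~p2 = 3 ↔ 0 = 2
p2 ∧ (p1 ↔ ~p2) = 5 ∧ 2 = 2
(p2 ∧ (p1 ↔ ~p2)) ∧ p1 = 2 ∧ 3 = 2
~((p2 ∧ (p1 ↔ ~p2)) ∧ p1) = ~2 = 3
~((p2 ∧ p2) ∧ ~p2) → ~((p2 ∧ (p1 ↔ ~p2)) ∧ p1) = 5 → 3 = 3
(((p2 ∧ (p1 ↔ p2)) ∧ p1) → ((p2 ∧ p2) ∧ ~p2)) ↔ (~((p2 ∧ p2) ∧ ~p2) → ~((p2 ∧ (p1 ↔ ~p2)) ∧ p1)) = 2 ↔ 3 = 4
This gives 4 ≠ 5.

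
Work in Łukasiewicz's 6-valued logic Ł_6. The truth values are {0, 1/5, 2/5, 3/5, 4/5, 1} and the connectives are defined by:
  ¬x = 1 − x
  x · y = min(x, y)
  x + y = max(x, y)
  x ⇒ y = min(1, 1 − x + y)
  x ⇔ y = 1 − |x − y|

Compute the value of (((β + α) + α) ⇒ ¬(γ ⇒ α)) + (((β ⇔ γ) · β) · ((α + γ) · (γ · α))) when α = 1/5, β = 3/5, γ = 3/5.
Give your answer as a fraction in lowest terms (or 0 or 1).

4/5

β + α = 3/5 + 1/5 = 3/5
(β + α) + α = 3/5 + 1/5 = 3/5
γ ⇒ α = 3/5 ⇒ 1/5 = 3/5
¬(γ ⇒ α) = ¬3/5 = 2/5
((β + α) + α) ⇒ ¬(γ ⇒ α) = 3/5 ⇒ 2/5 = 4/5
β ⇔ γ = 3/5 ⇔ 3/5 = 1
(β ⇔ γ) · β = 1 · 3/5 = 3/5
α + γ = 1/5 + 3/5 = 3/5
γ · α = 3/5 · 1/5 = 1/5
(α + γ) · (γ · α) = 3/5 · 1/5 = 1/5
((β ⇔ γ) · β) · ((α + γ) · (γ · α)) = 3/5 · 1/5 = 1/5
(((β + α) + α) ⇒ ¬(γ ⇒ α)) + (((β ⇔ γ) · β) · ((α + γ) · (γ · α))) = 4/5 + 1/5 = 4/5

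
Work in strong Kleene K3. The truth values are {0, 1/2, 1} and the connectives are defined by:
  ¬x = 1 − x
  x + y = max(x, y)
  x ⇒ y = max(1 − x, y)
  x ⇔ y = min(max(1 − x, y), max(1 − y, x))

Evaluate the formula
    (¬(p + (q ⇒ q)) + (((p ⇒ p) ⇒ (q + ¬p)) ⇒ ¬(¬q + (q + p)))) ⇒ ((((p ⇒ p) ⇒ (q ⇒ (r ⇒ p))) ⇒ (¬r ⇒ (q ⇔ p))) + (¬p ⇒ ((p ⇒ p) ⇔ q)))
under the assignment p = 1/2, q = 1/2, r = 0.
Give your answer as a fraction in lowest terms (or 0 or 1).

q ⇒ q = 1/2 ⇒ 1/2 = 1/2
p + (q ⇒ q) = 1/2 + 1/2 = 1/2
¬(p + (q ⇒ q)) = ¬1/2 = 1/2
p ⇒ p = 1/2 ⇒ 1/2 = 1/2
¬p = ¬1/2 = 1/2
q + ¬p = 1/2 + 1/2 = 1/2
(p ⇒ p) ⇒ (q + ¬p) = 1/2 ⇒ 1/2 = 1/2
¬q = ¬1/2 = 1/2
q + p = 1/2 + 1/2 = 1/2
¬q + (q + p) = 1/2 + 1/2 = 1/2
¬(¬q + (q + p)) = ¬1/2 = 1/2
((p ⇒ p) ⇒ (q + ¬p)) ⇒ ¬(¬q + (q + p)) = 1/2 ⇒ 1/2 = 1/2
¬(p + (q ⇒ q)) + (((p ⇒ p) ⇒ (q + ¬p)) ⇒ ¬(¬q + (q + p))) = 1/2 + 1/2 = 1/2
p ⇒ p = 1/2 ⇒ 1/2 = 1/2
r ⇒ p = 0 ⇒ 1/2 = 1
q ⇒ (r ⇒ p) = 1/2 ⇒ 1 = 1
(p ⇒ p) ⇒ (q ⇒ (r ⇒ p)) = 1/2 ⇒ 1 = 1
¬r = ¬0 = 1
q ⇔ p = 1/2 ⇔ 1/2 = 1/2
¬r ⇒ (q ⇔ p) = 1 ⇒ 1/2 = 1/2
((p ⇒ p) ⇒ (q ⇒ (r ⇒ p))) ⇒ (¬r ⇒ (q ⇔ p)) = 1 ⇒ 1/2 = 1/2
¬p = ¬1/2 = 1/2
p ⇒ p = 1/2 ⇒ 1/2 = 1/2
(p ⇒ p) ⇔ q = 1/2 ⇔ 1/2 = 1/2
¬p ⇒ ((p ⇒ p) ⇔ q) = 1/2 ⇒ 1/2 = 1/2
(((p ⇒ p) ⇒ (q ⇒ (r ⇒ p))) ⇒ (¬r ⇒ (q ⇔ p))) + (¬p ⇒ ((p ⇒ p) ⇔ q)) = 1/2 + 1/2 = 1/2
(¬(p + (q ⇒ q)) + (((p ⇒ p) ⇒ (q + ¬p)) ⇒ ¬(¬q + (q + p)))) ⇒ ((((p ⇒ p) ⇒ (q ⇒ (r ⇒ p))) ⇒ (¬r ⇒ (q ⇔ p))) + (¬p ⇒ ((p ⇒ p) ⇔ q))) = 1/2 ⇒ 1/2 = 1/2

1/2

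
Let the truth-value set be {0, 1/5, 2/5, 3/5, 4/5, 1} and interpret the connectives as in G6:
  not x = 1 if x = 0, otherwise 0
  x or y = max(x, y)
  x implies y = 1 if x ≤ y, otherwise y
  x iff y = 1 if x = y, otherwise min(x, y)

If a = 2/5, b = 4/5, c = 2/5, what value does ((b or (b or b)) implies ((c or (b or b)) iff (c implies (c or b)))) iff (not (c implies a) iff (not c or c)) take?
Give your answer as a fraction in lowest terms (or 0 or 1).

b or b = 4/5 or 4/5 = 4/5
b or (b or b) = 4/5 or 4/5 = 4/5
b or b = 4/5 or 4/5 = 4/5
c or (b or b) = 2/5 or 4/5 = 4/5
c or b = 2/5 or 4/5 = 4/5
c implies (c or b) = 2/5 implies 4/5 = 1
(c or (b or b)) iff (c implies (c or b)) = 4/5 iff 1 = 4/5
(b or (b or b)) implies ((c or (b or b)) iff (c implies (c or b))) = 4/5 implies 4/5 = 1
c implies a = 2/5 implies 2/5 = 1
not (c implies a) = not 1 = 0
not c = not 2/5 = 0
not c or c = 0 or 2/5 = 2/5
not (c implies a) iff (not c or c) = 0 iff 2/5 = 0
((b or (b or b)) implies ((c or (b or b)) iff (c implies (c or b)))) iff (not (c implies a) iff (not c or c)) = 1 iff 0 = 0

0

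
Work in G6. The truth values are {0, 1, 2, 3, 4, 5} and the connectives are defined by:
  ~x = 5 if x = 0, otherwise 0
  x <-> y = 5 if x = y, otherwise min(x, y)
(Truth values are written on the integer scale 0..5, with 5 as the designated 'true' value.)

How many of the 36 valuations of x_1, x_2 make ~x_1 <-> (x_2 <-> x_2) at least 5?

value 5: 6 assignments (counts)
value 0: 30 assignments
So 6 of the 36 assignments meet the threshold.

6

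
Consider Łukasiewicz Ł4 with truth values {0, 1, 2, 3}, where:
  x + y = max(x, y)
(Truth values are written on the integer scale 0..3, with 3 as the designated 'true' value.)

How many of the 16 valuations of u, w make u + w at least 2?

12

u = 0, w = 0 ↦ 0  <
u = 0, w = 1 ↦ 1  <
u = 0, w = 2 ↦ 2  ≥
u = 0, w = 3 ↦ 3  ≥
u = 1, w = 0 ↦ 1  <
u = 1, w = 1 ↦ 1  <
u = 1, w = 2 ↦ 2  ≥
u = 1, w = 3 ↦ 3  ≥
u = 2, w = 0 ↦ 2  ≥
u = 2, w = 1 ↦ 2  ≥
u = 2, w = 2 ↦ 2  ≥
u = 2, w = 3 ↦ 3  ≥
u = 3, w = 0 ↦ 3  ≥
u = 3, w = 1 ↦ 3  ≥
u = 3, w = 2 ↦ 3  ≥
u = 3, w = 3 ↦ 3  ≥
So 12 of the 16 assignments meet the threshold.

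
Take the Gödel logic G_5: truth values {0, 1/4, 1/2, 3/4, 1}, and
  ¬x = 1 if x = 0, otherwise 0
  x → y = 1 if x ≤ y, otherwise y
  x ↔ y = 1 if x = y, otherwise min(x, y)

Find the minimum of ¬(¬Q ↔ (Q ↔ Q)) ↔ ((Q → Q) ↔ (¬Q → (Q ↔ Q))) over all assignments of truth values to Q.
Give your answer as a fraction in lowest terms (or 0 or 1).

Take Q = 0:
¬Q = ¬0 = 1
Q ↔ Q = 0 ↔ 0 = 1
¬Q ↔ (Q ↔ Q) = 1 ↔ 1 = 1
¬(¬Q ↔ (Q ↔ Q)) = ¬1 = 0
Q → Q = 0 → 0 = 1
¬Q = ¬0 = 1
Q ↔ Q = 0 ↔ 0 = 1
¬Q → (Q ↔ Q) = 1 → 1 = 1
(Q → Q) ↔ (¬Q → (Q ↔ Q)) = 1 ↔ 1 = 1
¬(¬Q ↔ (Q ↔ Q)) ↔ ((Q → Q) ↔ (¬Q → (Q ↔ Q))) = 0 ↔ 1 = 0
No assignment yields a value below 0, so this is the minimum.

0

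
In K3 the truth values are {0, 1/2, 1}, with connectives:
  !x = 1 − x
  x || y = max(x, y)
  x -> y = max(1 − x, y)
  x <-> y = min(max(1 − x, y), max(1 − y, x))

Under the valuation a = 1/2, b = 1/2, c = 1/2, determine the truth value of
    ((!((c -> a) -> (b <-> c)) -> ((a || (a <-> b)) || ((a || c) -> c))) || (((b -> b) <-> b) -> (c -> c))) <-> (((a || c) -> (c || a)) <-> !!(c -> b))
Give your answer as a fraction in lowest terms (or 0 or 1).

c -> a = 1/2 -> 1/2 = 1/2
b <-> c = 1/2 <-> 1/2 = 1/2
(c -> a) -> (b <-> c) = 1/2 -> 1/2 = 1/2
!((c -> a) -> (b <-> c)) = !1/2 = 1/2
a <-> b = 1/2 <-> 1/2 = 1/2
a || (a <-> b) = 1/2 || 1/2 = 1/2
a || c = 1/2 || 1/2 = 1/2
(a || c) -> c = 1/2 -> 1/2 = 1/2
(a || (a <-> b)) || ((a || c) -> c) = 1/2 || 1/2 = 1/2
!((c -> a) -> (b <-> c)) -> ((a || (a <-> b)) || ((a || c) -> c)) = 1/2 -> 1/2 = 1/2
b -> b = 1/2 -> 1/2 = 1/2
(b -> b) <-> b = 1/2 <-> 1/2 = 1/2
c -> c = 1/2 -> 1/2 = 1/2
((b -> b) <-> b) -> (c -> c) = 1/2 -> 1/2 = 1/2
(!((c -> a) -> (b <-> c)) -> ((a || (a <-> b)) || ((a || c) -> c))) || (((b -> b) <-> b) -> (c -> c)) = 1/2 || 1/2 = 1/2
a || c = 1/2 || 1/2 = 1/2
c || a = 1/2 || 1/2 = 1/2
(a || c) -> (c || a) = 1/2 -> 1/2 = 1/2
c -> b = 1/2 -> 1/2 = 1/2
!(c -> b) = !1/2 = 1/2
!!(c -> b) = !1/2 = 1/2
((a || c) -> (c || a)) <-> !!(c -> b) = 1/2 <-> 1/2 = 1/2
((!((c -> a) -> (b <-> c)) -> ((a || (a <-> b)) || ((a || c) -> c))) || (((b -> b) <-> b) -> (c -> c))) <-> (((a || c) -> (c || a)) <-> !!(c -> b)) = 1/2 <-> 1/2 = 1/2

1/2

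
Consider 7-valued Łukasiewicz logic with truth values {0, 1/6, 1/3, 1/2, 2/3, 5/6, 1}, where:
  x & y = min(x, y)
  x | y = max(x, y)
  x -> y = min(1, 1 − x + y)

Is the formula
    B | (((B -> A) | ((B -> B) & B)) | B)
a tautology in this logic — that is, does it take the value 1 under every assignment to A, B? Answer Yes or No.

No

Counterexample: take A = 0, B = 1/6.
B -> A = 1/6 -> 0 = 5/6
B -> B = 1/6 -> 1/6 = 1
(B -> B) & B = 1 & 1/6 = 1/6
(B -> A) | ((B -> B) & B) = 5/6 | 1/6 = 5/6
((B -> A) | ((B -> B) & B)) | B = 5/6 | 1/6 = 5/6
B | (((B -> A) | ((B -> B) & B)) | B) = 1/6 | 5/6 = 5/6
This gives 5/6 ≠ 1.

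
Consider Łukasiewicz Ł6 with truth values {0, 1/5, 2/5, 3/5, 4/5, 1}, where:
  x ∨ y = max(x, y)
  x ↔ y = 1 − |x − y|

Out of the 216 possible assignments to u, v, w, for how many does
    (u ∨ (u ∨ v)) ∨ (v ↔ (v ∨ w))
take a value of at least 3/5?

198

value 1: 141 assignments (counts)
value 4/5: 35 assignments (counts)
value 3/5: 22 assignments (counts)
value 2/5: 12 assignments
value 1/5: 5 assignments
value 0: 1 assignment
So 198 of the 216 assignments meet the threshold.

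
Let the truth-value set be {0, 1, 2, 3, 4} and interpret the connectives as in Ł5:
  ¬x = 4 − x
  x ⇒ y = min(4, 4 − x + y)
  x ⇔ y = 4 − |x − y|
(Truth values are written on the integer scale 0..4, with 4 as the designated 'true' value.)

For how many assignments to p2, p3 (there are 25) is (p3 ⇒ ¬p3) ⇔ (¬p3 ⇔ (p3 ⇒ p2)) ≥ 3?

value 4: 9 assignments (counts)
value 3: 9 assignments (counts)
value 2: 5 assignments
value 1: 1 assignment
value 0: 1 assignment
So 18 of the 25 assignments meet the threshold.

18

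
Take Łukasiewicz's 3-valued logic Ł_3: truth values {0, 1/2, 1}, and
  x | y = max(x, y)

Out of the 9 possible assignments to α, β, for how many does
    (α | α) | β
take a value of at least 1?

α = 0, β = 0 ↦ 0  <
α = 0, β = 1/2 ↦ 1/2  <
α = 0, β = 1 ↦ 1  ≥
α = 1/2, β = 0 ↦ 1/2  <
α = 1/2, β = 1/2 ↦ 1/2  <
α = 1/2, β = 1 ↦ 1  ≥
α = 1, β = 0 ↦ 1  ≥
α = 1, β = 1/2 ↦ 1  ≥
α = 1, β = 1 ↦ 1  ≥
So 5 of the 9 assignments meet the threshold.

5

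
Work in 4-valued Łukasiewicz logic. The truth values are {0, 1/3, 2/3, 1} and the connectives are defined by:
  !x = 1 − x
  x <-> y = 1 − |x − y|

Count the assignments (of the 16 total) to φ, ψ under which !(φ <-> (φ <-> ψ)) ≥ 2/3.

φ = 0, ψ = 0 ↦ 1  ≥
φ = 0, ψ = 1/3 ↦ 2/3  ≥
φ = 0, ψ = 2/3 ↦ 1/3  <
φ = 0, ψ = 1 ↦ 0  <
φ = 1/3, ψ = 0 ↦ 1/3  <
φ = 1/3, ψ = 1/3 ↦ 2/3  ≥
φ = 1/3, ψ = 2/3 ↦ 1/3  <
φ = 1/3, ψ = 1 ↦ 0  <
φ = 2/3, ψ = 0 ↦ 1/3  <
φ = 2/3, ψ = 1/3 ↦ 0  <
φ = 2/3, ψ = 2/3 ↦ 1/3  <
φ = 2/3, ψ = 1 ↦ 0  <
φ = 1, ψ = 0 ↦ 1  ≥
φ = 1, ψ = 1/3 ↦ 2/3  ≥
φ = 1, ψ = 2/3 ↦ 1/3  <
φ = 1, ψ = 1 ↦ 0  <
So 5 of the 16 assignments meet the threshold.

5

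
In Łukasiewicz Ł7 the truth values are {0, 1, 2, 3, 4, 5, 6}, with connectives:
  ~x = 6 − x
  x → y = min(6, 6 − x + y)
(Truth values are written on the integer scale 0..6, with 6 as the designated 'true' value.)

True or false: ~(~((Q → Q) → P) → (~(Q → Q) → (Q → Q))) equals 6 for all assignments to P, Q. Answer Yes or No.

No

Counterexample: take P = 0, Q = 0.
Q → Q = 0 → 0 = 6
(Q → Q) → P = 6 → 0 = 0
~((Q → Q) → P) = ~0 = 6
Q → Q = 0 → 0 = 6
~(Q → Q) = ~6 = 0
Q → Q = 0 → 0 = 6
~(Q → Q) → (Q → Q) = 0 → 6 = 6
~((Q → Q) → P) → (~(Q → Q) → (Q → Q)) = 6 → 6 = 6
~(~((Q → Q) → P) → (~(Q → Q) → (Q → Q))) = ~6 = 0
This gives 0 ≠ 6.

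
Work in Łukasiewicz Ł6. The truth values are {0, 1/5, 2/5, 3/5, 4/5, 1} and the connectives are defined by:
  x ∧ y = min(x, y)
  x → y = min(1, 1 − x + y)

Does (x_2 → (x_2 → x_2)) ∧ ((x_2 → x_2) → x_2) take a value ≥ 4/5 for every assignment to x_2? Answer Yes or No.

Counterexample: take x_2 = 0.
x_2 → x_2 = 0 → 0 = 1
x_2 → (x_2 → x_2) = 0 → 1 = 1
x_2 → x_2 = 0 → 0 = 1
(x_2 → x_2) → x_2 = 1 → 0 = 0
(x_2 → (x_2 → x_2)) ∧ ((x_2 → x_2) → x_2) = 1 ∧ 0 = 0
This gives 0, which is below 4/5.

No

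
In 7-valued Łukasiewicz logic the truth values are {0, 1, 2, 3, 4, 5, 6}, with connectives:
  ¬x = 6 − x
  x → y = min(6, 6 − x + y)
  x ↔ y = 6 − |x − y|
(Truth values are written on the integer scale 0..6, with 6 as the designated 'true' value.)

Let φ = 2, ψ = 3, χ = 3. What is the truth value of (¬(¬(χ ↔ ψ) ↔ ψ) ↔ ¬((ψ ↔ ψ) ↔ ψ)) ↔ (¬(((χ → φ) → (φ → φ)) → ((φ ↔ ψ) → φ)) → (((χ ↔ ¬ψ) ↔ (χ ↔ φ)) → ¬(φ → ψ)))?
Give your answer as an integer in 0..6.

4

χ ↔ ψ = 3 ↔ 3 = 6
¬(χ ↔ ψ) = ¬6 = 0
¬(χ ↔ ψ) ↔ ψ = 0 ↔ 3 = 3
¬(¬(χ ↔ ψ) ↔ ψ) = ¬3 = 3
ψ ↔ ψ = 3 ↔ 3 = 6
(ψ ↔ ψ) ↔ ψ = 6 ↔ 3 = 3
¬((ψ ↔ ψ) ↔ ψ) = ¬3 = 3
¬(¬(χ ↔ ψ) ↔ ψ) ↔ ¬((ψ ↔ ψ) ↔ ψ) = 3 ↔ 3 = 6
χ → φ = 3 → 2 = 5
φ → φ = 2 → 2 = 6
(χ → φ) → (φ → φ) = 5 → 6 = 6
φ ↔ ψ = 2 ↔ 3 = 5
(φ ↔ ψ) → φ = 5 → 2 = 3
((χ → φ) → (φ → φ)) → ((φ ↔ ψ) → φ) = 6 → 3 = 3
¬(((χ → φ) → (φ → φ)) → ((φ ↔ ψ) → φ)) = ¬3 = 3
¬ψ = ¬3 = 3
χ ↔ ¬ψ = 3 ↔ 3 = 6
χ ↔ φ = 3 ↔ 2 = 5
(χ ↔ ¬ψ) ↔ (χ ↔ φ) = 6 ↔ 5 = 5
φ → ψ = 2 → 3 = 6
¬(φ → ψ) = ¬6 = 0
((χ ↔ ¬ψ) ↔ (χ ↔ φ)) → ¬(φ → ψ) = 5 → 0 = 1
¬(((χ → φ) → (φ → φ)) → ((φ ↔ ψ) → φ)) → (((χ ↔ ¬ψ) ↔ (χ ↔ φ)) → ¬(φ → ψ)) = 3 → 1 = 4
(¬(¬(χ ↔ ψ) ↔ ψ) ↔ ¬((ψ ↔ ψ) ↔ ψ)) ↔ (¬(((χ → φ) → (φ → φ)) → ((φ ↔ ψ) → φ)) → (((χ ↔ ¬ψ) ↔ (χ ↔ φ)) → ¬(φ → ψ))) = 6 ↔ 4 = 4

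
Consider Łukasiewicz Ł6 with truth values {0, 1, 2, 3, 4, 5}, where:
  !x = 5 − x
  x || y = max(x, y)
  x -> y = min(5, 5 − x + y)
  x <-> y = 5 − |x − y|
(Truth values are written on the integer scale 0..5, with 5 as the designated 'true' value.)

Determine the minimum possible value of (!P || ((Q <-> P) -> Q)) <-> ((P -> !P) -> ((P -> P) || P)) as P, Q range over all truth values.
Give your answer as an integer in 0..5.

3

Take P = 2, Q = 0:
!P = !2 = 3
Q <-> P = 0 <-> 2 = 3
(Q <-> P) -> Q = 3 -> 0 = 2
!P || ((Q <-> P) -> Q) = 3 || 2 = 3
!P = !2 = 3
P -> !P = 2 -> 3 = 5
P -> P = 2 -> 2 = 5
(P -> P) || P = 5 || 2 = 5
(P -> !P) -> ((P -> P) || P) = 5 -> 5 = 5
(!P || ((Q <-> P) -> Q)) <-> ((P -> !P) -> ((P -> P) || P)) = 3 <-> 5 = 3
No assignment yields a value below 3, so this is the minimum.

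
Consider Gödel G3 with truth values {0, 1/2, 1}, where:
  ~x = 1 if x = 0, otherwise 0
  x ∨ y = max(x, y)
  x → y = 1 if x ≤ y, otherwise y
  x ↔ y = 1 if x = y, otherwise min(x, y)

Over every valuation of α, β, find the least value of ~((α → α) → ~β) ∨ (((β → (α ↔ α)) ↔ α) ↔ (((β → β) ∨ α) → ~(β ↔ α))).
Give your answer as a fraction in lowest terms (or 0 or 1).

Take α = 1/2, β = 0:
α → α = 1/2 → 1/2 = 1
~β = ~0 = 1
(α → α) → ~β = 1 → 1 = 1
~((α → α) → ~β) = ~1 = 0
α ↔ α = 1/2 ↔ 1/2 = 1
β → (α ↔ α) = 0 → 1 = 1
(β → (α ↔ α)) ↔ α = 1 ↔ 1/2 = 1/2
β → β = 0 → 0 = 1
(β → β) ∨ α = 1 ∨ 1/2 = 1
β ↔ α = 0 ↔ 1/2 = 0
~(β ↔ α) = ~0 = 1
((β → β) ∨ α) → ~(β ↔ α) = 1 → 1 = 1
((β → (α ↔ α)) ↔ α) ↔ (((β → β) ∨ α) → ~(β ↔ α)) = 1/2 ↔ 1 = 1/2
~((α → α) → ~β) ∨ (((β → (α ↔ α)) ↔ α) ↔ (((β → β) ∨ α) → ~(β ↔ α))) = 0 ∨ 1/2 = 1/2
No assignment yields a value below 1/2, so this is the minimum.

1/2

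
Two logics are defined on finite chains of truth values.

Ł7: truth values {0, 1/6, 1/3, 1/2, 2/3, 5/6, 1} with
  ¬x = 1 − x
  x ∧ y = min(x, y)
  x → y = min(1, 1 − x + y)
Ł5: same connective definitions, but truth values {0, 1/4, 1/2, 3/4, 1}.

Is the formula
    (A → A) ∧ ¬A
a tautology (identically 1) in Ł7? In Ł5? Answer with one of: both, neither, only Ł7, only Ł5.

neither

In Ł7: at A = 1/6 the value is 5/6 — not a tautology.
In Ł5: at A = 1/4 the value is 3/4 — not a tautology.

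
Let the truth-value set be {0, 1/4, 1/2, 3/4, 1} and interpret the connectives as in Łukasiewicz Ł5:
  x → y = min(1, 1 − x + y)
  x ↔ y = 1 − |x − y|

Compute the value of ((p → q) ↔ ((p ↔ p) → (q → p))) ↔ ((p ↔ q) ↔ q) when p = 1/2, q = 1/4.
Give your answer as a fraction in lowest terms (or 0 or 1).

p → q = 1/2 → 1/4 = 3/4
p ↔ p = 1/2 ↔ 1/2 = 1
q → p = 1/4 → 1/2 = 1
(p ↔ p) → (q → p) = 1 → 1 = 1
(p → q) ↔ ((p ↔ p) → (q → p)) = 3/4 ↔ 1 = 3/4
p ↔ q = 1/2 ↔ 1/4 = 3/4
(p ↔ q) ↔ q = 3/4 ↔ 1/4 = 1/2
((p → q) ↔ ((p ↔ p) → (q → p))) ↔ ((p ↔ q) ↔ q) = 3/4 ↔ 1/2 = 3/4

3/4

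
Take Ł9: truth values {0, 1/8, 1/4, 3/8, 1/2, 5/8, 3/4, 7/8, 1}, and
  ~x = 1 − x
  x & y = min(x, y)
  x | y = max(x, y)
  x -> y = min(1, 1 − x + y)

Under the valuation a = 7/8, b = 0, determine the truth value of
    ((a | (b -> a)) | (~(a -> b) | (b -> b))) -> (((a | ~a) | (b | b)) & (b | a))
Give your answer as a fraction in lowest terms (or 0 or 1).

b -> a = 0 -> 7/8 = 1
a | (b -> a) = 7/8 | 1 = 1
a -> b = 7/8 -> 0 = 1/8
~(a -> b) = ~1/8 = 7/8
b -> b = 0 -> 0 = 1
~(a -> b) | (b -> b) = 7/8 | 1 = 1
(a | (b -> a)) | (~(a -> b) | (b -> b)) = 1 | 1 = 1
~a = ~7/8 = 1/8
a | ~a = 7/8 | 1/8 = 7/8
b | b = 0 | 0 = 0
(a | ~a) | (b | b) = 7/8 | 0 = 7/8
b | a = 0 | 7/8 = 7/8
((a | ~a) | (b | b)) & (b | a) = 7/8 & 7/8 = 7/8
((a | (b -> a)) | (~(a -> b) | (b -> b))) -> (((a | ~a) | (b | b)) & (b | a)) = 1 -> 7/8 = 7/8

7/8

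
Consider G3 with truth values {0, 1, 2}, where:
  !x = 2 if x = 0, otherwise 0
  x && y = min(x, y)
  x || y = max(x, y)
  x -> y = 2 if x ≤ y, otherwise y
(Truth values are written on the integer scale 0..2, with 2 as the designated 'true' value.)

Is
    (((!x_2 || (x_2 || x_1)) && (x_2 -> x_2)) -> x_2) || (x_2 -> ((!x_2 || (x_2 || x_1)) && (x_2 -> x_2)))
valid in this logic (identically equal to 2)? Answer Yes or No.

x_1 = 0, x_2 = 0 ↦ 2
x_1 = 0, x_2 = 1 ↦ 2
x_1 = 0, x_2 = 2 ↦ 2
x_1 = 1, x_2 = 0 ↦ 2
x_1 = 1, x_2 = 1 ↦ 2
x_1 = 1, x_2 = 2 ↦ 2
x_1 = 2, x_2 = 0 ↦ 2
x_1 = 2, x_2 = 1 ↦ 2
x_1 = 2, x_2 = 2 ↦ 2
Every assignment gives a value ≥ 2.

Yes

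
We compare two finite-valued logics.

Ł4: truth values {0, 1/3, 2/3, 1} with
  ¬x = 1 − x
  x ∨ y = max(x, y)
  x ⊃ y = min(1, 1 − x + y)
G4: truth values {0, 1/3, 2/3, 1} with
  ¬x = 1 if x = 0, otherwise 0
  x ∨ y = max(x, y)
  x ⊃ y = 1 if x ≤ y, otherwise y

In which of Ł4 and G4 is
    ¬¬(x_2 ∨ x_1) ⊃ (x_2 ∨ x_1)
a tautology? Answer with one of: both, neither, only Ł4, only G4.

only Ł4

In Ł4: every assignment gives 1 — tautology.
In G4: at x_1 = 0, x_2 = 1/3 the value is 1/3 — not a tautology.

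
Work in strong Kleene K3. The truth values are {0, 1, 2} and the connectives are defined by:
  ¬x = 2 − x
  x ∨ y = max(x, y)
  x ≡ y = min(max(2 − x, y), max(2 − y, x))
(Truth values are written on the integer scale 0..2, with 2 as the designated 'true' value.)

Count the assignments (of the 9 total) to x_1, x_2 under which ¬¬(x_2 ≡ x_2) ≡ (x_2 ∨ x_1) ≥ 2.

4

x_1 = 0, x_2 = 0 ↦ 0  <
x_1 = 0, x_2 = 1 ↦ 1  <
x_1 = 0, x_2 = 2 ↦ 2  ≥
x_1 = 1, x_2 = 0 ↦ 1  <
x_1 = 1, x_2 = 1 ↦ 1  <
x_1 = 1, x_2 = 2 ↦ 2  ≥
x_1 = 2, x_2 = 0 ↦ 2  ≥
x_1 = 2, x_2 = 1 ↦ 1  <
x_1 = 2, x_2 = 2 ↦ 2  ≥
So 4 of the 9 assignments meet the threshold.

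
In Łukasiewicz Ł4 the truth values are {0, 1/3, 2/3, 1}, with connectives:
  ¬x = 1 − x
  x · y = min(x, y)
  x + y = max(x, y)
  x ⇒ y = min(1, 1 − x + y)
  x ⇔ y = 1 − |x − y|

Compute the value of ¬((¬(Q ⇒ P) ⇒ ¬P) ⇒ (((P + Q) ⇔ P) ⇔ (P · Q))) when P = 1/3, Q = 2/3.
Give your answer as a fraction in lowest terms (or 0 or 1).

Q ⇒ P = 2/3 ⇒ 1/3 = 2/3
¬(Q ⇒ P) = ¬2/3 = 1/3
¬P = ¬1/3 = 2/3
¬(Q ⇒ P) ⇒ ¬P = 1/3 ⇒ 2/3 = 1
P + Q = 1/3 + 2/3 = 2/3
(P + Q) ⇔ P = 2/3 ⇔ 1/3 = 2/3
P · Q = 1/3 · 2/3 = 1/3
((P + Q) ⇔ P) ⇔ (P · Q) = 2/3 ⇔ 1/3 = 2/3
(¬(Q ⇒ P) ⇒ ¬P) ⇒ (((P + Q) ⇔ P) ⇔ (P · Q)) = 1 ⇒ 2/3 = 2/3
¬((¬(Q ⇒ P) ⇒ ¬P) ⇒ (((P + Q) ⇔ P) ⇔ (P · Q))) = ¬2/3 = 1/3

1/3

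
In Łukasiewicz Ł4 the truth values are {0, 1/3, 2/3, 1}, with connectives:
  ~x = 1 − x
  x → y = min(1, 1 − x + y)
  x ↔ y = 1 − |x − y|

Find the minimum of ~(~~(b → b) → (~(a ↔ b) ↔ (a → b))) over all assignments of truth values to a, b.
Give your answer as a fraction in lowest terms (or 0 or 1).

Take a = 0, b = 1:
b → b = 1 → 1 = 1
~(b → b) = ~1 = 0
~~(b → b) = ~0 = 1
a ↔ b = 0 ↔ 1 = 0
~(a ↔ b) = ~0 = 1
a → b = 0 → 1 = 1
~(a ↔ b) ↔ (a → b) = 1 ↔ 1 = 1
~~(b → b) → (~(a ↔ b) ↔ (a → b)) = 1 → 1 = 1
~(~~(b → b) → (~(a ↔ b) ↔ (a → b))) = ~1 = 0
No assignment yields a value below 0, so this is the minimum.

0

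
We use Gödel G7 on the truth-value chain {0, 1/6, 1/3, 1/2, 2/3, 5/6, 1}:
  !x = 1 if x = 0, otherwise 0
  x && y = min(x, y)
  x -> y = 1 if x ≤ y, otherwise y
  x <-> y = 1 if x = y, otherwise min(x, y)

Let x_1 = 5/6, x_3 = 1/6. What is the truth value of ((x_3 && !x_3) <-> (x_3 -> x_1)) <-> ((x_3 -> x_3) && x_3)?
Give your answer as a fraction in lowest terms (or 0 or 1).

0

!x_3 = !1/6 = 0
x_3 && !x_3 = 1/6 && 0 = 0
x_3 -> x_1 = 1/6 -> 5/6 = 1
(x_3 && !x_3) <-> (x_3 -> x_1) = 0 <-> 1 = 0
x_3 -> x_3 = 1/6 -> 1/6 = 1
(x_3 -> x_3) && x_3 = 1 && 1/6 = 1/6
((x_3 && !x_3) <-> (x_3 -> x_1)) <-> ((x_3 -> x_3) && x_3) = 0 <-> 1/6 = 0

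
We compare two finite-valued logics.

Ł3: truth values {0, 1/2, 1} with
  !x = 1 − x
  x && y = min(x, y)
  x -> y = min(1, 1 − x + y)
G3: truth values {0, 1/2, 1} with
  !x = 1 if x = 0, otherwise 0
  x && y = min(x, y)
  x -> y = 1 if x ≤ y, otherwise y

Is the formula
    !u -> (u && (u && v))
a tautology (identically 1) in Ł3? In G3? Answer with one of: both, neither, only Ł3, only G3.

In Ł3: at u = 0, v = 0 the value is 0 — not a tautology.
In G3: at u = 0, v = 0 the value is 0 — not a tautology.

neither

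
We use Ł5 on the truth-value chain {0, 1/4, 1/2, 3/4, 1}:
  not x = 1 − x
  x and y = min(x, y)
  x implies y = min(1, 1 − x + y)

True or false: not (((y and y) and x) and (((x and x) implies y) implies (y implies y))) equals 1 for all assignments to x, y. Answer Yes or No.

No

Counterexample: take x = 1/4, y = 1/4.
y and y = 1/4 and 1/4 = 1/4
(y and y) and x = 1/4 and 1/4 = 1/4
x and x = 1/4 and 1/4 = 1/4
(x and x) implies y = 1/4 implies 1/4 = 1
y implies y = 1/4 implies 1/4 = 1
((x and x) implies y) implies (y implies y) = 1 implies 1 = 1
((y and y) and x) and (((x and x) implies y) implies (y implies y)) = 1/4 and 1 = 1/4
not (((y and y) and x) and (((x and x) implies y) implies (y implies y))) = not 1/4 = 3/4
This gives 3/4 ≠ 1.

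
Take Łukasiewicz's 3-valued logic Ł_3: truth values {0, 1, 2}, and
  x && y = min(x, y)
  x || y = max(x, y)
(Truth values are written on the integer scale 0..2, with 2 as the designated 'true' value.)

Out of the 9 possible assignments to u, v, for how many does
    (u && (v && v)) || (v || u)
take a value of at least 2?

u = 0, v = 0 ↦ 0  <
u = 0, v = 1 ↦ 1  <
u = 0, v = 2 ↦ 2  ≥
u = 1, v = 0 ↦ 1  <
u = 1, v = 1 ↦ 1  <
u = 1, v = 2 ↦ 2  ≥
u = 2, v = 0 ↦ 2  ≥
u = 2, v = 1 ↦ 2  ≥
u = 2, v = 2 ↦ 2  ≥
So 5 of the 9 assignments meet the threshold.

5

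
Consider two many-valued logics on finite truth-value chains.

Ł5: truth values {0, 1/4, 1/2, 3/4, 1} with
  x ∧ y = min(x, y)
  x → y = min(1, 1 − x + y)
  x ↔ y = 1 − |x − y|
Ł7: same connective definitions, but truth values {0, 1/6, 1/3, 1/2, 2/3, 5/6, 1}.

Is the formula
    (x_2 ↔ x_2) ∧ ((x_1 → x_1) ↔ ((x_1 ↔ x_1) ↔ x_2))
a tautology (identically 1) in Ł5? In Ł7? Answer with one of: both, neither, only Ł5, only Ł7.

In Ł5: at x_1 = 0, x_2 = 0 the value is 0 — not a tautology.
In Ł7: at x_1 = 0, x_2 = 0 the value is 0 — not a tautology.

neither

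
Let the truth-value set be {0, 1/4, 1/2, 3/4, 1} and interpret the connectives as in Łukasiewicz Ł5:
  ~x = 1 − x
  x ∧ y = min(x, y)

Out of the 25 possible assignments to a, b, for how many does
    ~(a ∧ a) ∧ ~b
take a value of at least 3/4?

value 1: 1 assignment (counts)
value 3/4: 3 assignments (counts)
value 1/2: 5 assignments
value 1/4: 7 assignments
value 0: 9 assignments
So 4 of the 25 assignments meet the threshold.

4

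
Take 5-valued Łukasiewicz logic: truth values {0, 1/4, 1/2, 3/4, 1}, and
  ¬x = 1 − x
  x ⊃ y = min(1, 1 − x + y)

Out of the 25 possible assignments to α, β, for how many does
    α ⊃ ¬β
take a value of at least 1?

value 1: 15 assignments (counts)
value 3/4: 4 assignments
value 1/2: 3 assignments
value 1/4: 2 assignments
value 0: 1 assignment
So 15 of the 25 assignments meet the threshold.

15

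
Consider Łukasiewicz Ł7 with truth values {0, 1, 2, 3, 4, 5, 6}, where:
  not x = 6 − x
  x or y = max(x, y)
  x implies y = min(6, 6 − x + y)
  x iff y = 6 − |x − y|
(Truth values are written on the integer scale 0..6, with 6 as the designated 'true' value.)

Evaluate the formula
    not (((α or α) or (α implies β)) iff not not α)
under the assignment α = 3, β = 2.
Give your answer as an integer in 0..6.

2

α or α = 3 or 3 = 3
α implies β = 3 implies 2 = 5
(α or α) or (α implies β) = 3 or 5 = 5
not α = not 3 = 3
not not α = not 3 = 3
((α or α) or (α implies β)) iff not not α = 5 iff 3 = 4
not (((α or α) or (α implies β)) iff not not α) = not 4 = 2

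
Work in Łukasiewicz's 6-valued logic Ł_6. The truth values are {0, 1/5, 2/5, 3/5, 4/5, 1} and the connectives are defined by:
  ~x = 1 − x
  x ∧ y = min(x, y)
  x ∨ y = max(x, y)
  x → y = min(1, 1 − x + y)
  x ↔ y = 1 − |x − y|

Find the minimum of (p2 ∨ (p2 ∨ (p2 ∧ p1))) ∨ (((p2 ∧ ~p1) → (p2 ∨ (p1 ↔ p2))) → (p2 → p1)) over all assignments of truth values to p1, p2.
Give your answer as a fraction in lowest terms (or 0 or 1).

Take p1 = 0, p2 = 2/5:
p2 ∧ p1 = 2/5 ∧ 0 = 0
p2 ∨ (p2 ∧ p1) = 2/5 ∨ 0 = 2/5
p2 ∨ (p2 ∨ (p2 ∧ p1)) = 2/5 ∨ 2/5 = 2/5
~p1 = ~0 = 1
p2 ∧ ~p1 = 2/5 ∧ 1 = 2/5
p1 ↔ p2 = 0 ↔ 2/5 = 3/5
p2 ∨ (p1 ↔ p2) = 2/5 ∨ 3/5 = 3/5
(p2 ∧ ~p1) → (p2 ∨ (p1 ↔ p2)) = 2/5 → 3/5 = 1
p2 → p1 = 2/5 → 0 = 3/5
((p2 ∧ ~p1) → (p2 ∨ (p1 ↔ p2))) → (p2 → p1) = 1 → 3/5 = 3/5
(p2 ∨ (p2 ∨ (p2 ∧ p1))) ∨ (((p2 ∧ ~p1) → (p2 ∨ (p1 ↔ p2))) → (p2 → p1)) = 2/5 ∨ 3/5 = 3/5
No assignment yields a value below 3/5, so this is the minimum.

3/5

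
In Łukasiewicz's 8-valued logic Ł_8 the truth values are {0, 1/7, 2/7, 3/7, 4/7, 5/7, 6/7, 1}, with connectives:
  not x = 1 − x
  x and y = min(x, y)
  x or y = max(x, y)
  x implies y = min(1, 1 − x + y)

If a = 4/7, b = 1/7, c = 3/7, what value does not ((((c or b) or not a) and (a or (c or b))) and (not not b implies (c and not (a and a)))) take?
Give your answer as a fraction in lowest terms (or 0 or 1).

4/7

c or b = 3/7 or 1/7 = 3/7
not a = not 4/7 = 3/7
(c or b) or not a = 3/7 or 3/7 = 3/7
c or b = 3/7 or 1/7 = 3/7
a or (c or b) = 4/7 or 3/7 = 4/7
((c or b) or not a) and (a or (c or b)) = 3/7 and 4/7 = 3/7
not b = not 1/7 = 6/7
not not b = not 6/7 = 1/7
a and a = 4/7 and 4/7 = 4/7
not (a and a) = not 4/7 = 3/7
c and not (a and a) = 3/7 and 3/7 = 3/7
not not b implies (c and not (a and a)) = 1/7 implies 3/7 = 1
(((c or b) or not a) and (a or (c or b))) and (not not b implies (c and not (a and a))) = 3/7 and 1 = 3/7
not ((((c or b) or not a) and (a or (c or b))) and (not not b implies (c and not (a and a)))) = not 3/7 = 4/7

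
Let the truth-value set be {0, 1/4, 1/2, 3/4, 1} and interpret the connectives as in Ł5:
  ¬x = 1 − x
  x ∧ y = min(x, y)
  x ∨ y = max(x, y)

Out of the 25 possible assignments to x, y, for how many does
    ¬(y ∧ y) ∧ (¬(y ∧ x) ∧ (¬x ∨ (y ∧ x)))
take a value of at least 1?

1

value 1: 1 assignment (counts)
value 3/4: 3 assignments
value 1/2: 7 assignments
value 1/4: 8 assignments
value 0: 6 assignments
So 1 of the 25 assignments meets the threshold.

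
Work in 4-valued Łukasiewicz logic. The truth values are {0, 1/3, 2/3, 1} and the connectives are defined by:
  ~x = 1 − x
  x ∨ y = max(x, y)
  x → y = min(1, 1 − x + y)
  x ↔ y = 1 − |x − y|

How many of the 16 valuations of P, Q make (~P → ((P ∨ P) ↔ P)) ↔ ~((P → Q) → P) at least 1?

4

P = 0, Q = 0 ↦ 1  ≥
P = 0, Q = 1/3 ↦ 1  ≥
P = 0, Q = 2/3 ↦ 1  ≥
P = 0, Q = 1 ↦ 1  ≥
P = 1/3, Q = 0 ↦ 1/3  <
P = 1/3, Q = 1/3 ↦ 2/3  <
P = 1/3, Q = 2/3 ↦ 2/3  <
P = 1/3, Q = 1 ↦ 2/3  <
P = 2/3, Q = 0 ↦ 0  <
P = 2/3, Q = 1/3 ↦ 0  <
P = 2/3, Q = 2/3 ↦ 1/3  <
P = 2/3, Q = 1 ↦ 1/3  <
P = 1, Q = 0 ↦ 0  <
P = 1, Q = 1/3 ↦ 0  <
P = 1, Q = 2/3 ↦ 0  <
P = 1, Q = 1 ↦ 0  <
So 4 of the 16 assignments meet the threshold.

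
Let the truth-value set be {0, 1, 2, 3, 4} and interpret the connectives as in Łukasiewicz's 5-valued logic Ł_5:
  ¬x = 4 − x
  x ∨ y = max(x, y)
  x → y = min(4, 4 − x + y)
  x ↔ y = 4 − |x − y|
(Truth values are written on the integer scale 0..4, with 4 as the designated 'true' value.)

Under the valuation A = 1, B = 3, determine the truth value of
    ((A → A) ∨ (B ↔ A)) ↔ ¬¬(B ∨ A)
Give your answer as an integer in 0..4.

A → A = 1 → 1 = 4
B ↔ A = 3 ↔ 1 = 2
(A → A) ∨ (B ↔ A) = 4 ∨ 2 = 4
B ∨ A = 3 ∨ 1 = 3
¬(B ∨ A) = ¬3 = 1
¬¬(B ∨ A) = ¬1 = 3
((A → A) ∨ (B ↔ A)) ↔ ¬¬(B ∨ A) = 4 ↔ 3 = 3

3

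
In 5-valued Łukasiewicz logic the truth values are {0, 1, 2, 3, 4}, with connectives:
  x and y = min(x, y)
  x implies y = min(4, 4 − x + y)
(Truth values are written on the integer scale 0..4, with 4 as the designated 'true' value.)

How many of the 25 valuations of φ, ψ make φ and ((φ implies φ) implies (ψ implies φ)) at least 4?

value 4: 5 assignments (counts)
value 3: 5 assignments
value 2: 5 assignments
value 1: 5 assignments
value 0: 5 assignments
So 5 of the 25 assignments meet the threshold.

5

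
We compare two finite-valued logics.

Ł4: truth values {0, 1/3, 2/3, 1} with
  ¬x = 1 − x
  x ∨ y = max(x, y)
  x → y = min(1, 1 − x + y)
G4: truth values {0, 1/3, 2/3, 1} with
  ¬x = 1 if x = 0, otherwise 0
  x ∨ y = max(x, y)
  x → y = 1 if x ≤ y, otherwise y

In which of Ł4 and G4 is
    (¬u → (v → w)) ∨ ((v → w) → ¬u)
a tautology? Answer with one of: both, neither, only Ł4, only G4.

both

In Ł4: every assignment gives 1 — tautology.
In G4: every assignment gives 1 — tautology.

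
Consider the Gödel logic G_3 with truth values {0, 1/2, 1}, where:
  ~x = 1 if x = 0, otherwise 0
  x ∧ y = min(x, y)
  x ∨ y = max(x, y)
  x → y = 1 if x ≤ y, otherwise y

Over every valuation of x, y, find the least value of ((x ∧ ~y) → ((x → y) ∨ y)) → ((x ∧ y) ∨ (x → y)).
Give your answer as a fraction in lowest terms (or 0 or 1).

Take x = 1, y = 1/2:
~y = ~1/2 = 0
x ∧ ~y = 1 ∧ 0 = 0
x → y = 1 → 1/2 = 1/2
(x → y) ∨ y = 1/2 ∨ 1/2 = 1/2
(x ∧ ~y) → ((x → y) ∨ y) = 0 → 1/2 = 1
x ∧ y = 1 ∧ 1/2 = 1/2
x → y = 1 → 1/2 = 1/2
(x ∧ y) ∨ (x → y) = 1/2 ∨ 1/2 = 1/2
((x ∧ ~y) → ((x → y) ∨ y)) → ((x ∧ y) ∨ (x → y)) = 1 → 1/2 = 1/2
No assignment yields a value below 1/2, so this is the minimum.

1/2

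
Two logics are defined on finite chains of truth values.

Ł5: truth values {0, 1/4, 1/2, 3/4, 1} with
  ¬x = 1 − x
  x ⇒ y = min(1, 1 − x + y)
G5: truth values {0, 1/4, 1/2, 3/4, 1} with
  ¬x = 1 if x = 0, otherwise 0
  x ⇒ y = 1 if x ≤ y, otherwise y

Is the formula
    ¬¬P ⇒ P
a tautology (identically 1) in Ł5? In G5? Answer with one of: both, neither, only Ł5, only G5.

only Ł5

In Ł5: every assignment gives 1 — tautology.
In G5: at P = 1/4 the value is 1/4 — not a tautology.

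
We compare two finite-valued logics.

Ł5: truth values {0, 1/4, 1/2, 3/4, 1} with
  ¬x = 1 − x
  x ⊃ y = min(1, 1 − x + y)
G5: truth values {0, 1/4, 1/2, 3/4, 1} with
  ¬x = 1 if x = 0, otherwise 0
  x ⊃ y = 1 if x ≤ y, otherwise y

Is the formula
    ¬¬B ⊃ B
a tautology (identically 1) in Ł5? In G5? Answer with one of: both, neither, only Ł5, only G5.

only Ł5

In Ł5: every assignment gives 1 — tautology.
In G5: at B = 1/4 the value is 1/4 — not a tautology.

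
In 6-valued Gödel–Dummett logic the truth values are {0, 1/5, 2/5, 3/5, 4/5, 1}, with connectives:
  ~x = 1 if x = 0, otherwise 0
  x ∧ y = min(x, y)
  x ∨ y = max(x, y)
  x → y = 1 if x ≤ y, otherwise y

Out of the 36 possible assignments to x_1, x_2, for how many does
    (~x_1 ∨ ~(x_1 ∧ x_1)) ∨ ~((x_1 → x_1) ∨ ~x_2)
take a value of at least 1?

6

value 1: 6 assignments (counts)
value 0: 30 assignments
So 6 of the 36 assignments meet the threshold.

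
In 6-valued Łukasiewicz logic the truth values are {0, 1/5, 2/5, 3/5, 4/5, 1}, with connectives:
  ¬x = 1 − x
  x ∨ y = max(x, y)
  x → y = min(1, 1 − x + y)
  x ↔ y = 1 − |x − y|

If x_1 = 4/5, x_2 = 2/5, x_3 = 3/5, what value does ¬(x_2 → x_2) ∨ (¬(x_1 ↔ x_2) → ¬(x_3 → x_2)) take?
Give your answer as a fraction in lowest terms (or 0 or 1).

x_2 → x_2 = 2/5 → 2/5 = 1
¬(x_2 → x_2) = ¬1 = 0
x_1 ↔ x_2 = 4/5 ↔ 2/5 = 3/5
¬(x_1 ↔ x_2) = ¬3/5 = 2/5
x_3 → x_2 = 3/5 → 2/5 = 4/5
¬(x_3 → x_2) = ¬4/5 = 1/5
¬(x_1 ↔ x_2) → ¬(x_3 → x_2) = 2/5 → 1/5 = 4/5
¬(x_2 → x_2) ∨ (¬(x_1 ↔ x_2) → ¬(x_3 → x_2)) = 0 ∨ 4/5 = 4/5

4/5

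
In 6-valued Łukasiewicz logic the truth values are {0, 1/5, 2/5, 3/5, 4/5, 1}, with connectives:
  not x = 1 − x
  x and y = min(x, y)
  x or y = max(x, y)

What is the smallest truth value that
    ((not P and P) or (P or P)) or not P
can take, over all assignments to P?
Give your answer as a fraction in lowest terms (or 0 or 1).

Take P = 2/5:
not P = not 2/5 = 3/5
not P and P = 3/5 and 2/5 = 2/5
P or P = 2/5 or 2/5 = 2/5
(not P and P) or (P or P) = 2/5 or 2/5 = 2/5
not P = not 2/5 = 3/5
((not P and P) or (P or P)) or not P = 2/5 or 3/5 = 3/5
No assignment yields a value below 3/5, so this is the minimum.

3/5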